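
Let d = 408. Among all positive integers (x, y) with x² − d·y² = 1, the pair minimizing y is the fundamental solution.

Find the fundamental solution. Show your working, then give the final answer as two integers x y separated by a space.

101 5

√408 = [20; 5,40, …], period ℓ=2 (even) → k=1
i=0: a=20 ⇒ p=20, q=1
i=1: a=5 ⇒ p=101, q=5
→ (101, 5).  Check: 101²=10201, 408·5²=10200, difference 1.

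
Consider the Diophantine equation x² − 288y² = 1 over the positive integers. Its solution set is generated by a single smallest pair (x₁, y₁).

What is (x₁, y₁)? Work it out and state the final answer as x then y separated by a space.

17 1

d=288: √d = [16; 1,32] (ℓ=2, even), read p_1/q_1
step 0: (16, 1)  from 16·(1,0) + (0,1)
step 1: (17, 1)  from 1·(16,1) + (1,0)
→ (17, 1).  Check: 17²=289, 288·1²=288, difference 1.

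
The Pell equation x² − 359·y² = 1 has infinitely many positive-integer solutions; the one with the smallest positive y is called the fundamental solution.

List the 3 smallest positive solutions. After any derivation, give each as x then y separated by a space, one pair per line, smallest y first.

√359 = [18; 1,17,1,36, …], period ℓ=4 (even) → k=3
k=0  a_k=18  p_k/q_k = 18/1
k=1  a_k=1  p_k/q_k = 19/1
k=2  a_k=17  p_k/q_k = 341/18
k=3  a_k=1  p_k/q_k = 360/19
(x₁, y₁) = (360, 19);  360² − 359·19² = 1 ✓
k=2:  x_2 = 360·360+359·19·19 = 259199,  y_2 = 360·19+19·360 = 13680
k=3:  x_3 = 360·259199+359·19·13680 = 186622920,  y_3 = 360·13680+19·259199 = 9849581

360 19
259199 13680
186622920 9849581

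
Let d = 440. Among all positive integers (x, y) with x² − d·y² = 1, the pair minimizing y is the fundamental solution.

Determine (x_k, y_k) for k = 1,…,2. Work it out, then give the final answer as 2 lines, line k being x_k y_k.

√440 = [20; 1,40, …], period ℓ=2 (even) → k=1
a_0=20:  p_0=20·1+0=20,  q_0=20·0+1=1
a_1=1:  p_1=1·20+1=21,  q_1=1·1+0=1
→ (21, 1).  Check: 21²=441, 440·1²=440, difference 1.
k=2:  x_2 = 21·21+440·1·1 = 881,  y_2 = 21·1+1·21 = 42

21 1
881 42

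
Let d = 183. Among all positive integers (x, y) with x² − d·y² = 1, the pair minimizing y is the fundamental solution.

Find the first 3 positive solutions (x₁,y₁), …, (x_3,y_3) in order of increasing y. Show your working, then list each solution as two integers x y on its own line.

487 36
474337 35064
462003751 34152300

d=183: √d = [13; 1,1,8,1,1,26] (ℓ=6, even), read p_5/q_5
k=0  a_k=13  p_k/q_k = 13/1
k=1  a_k=1  p_k/q_k = 14/1
…
k=4  a_k=1  p_k/q_k = 257/19
k=5  a_k=1  p_k/q_k = 487/36
→ (487, 36).  Check: 487²=237169, 183·36²=237168, difference 1.
k=2:  x_2 = 487·487+183·36·36 = 474337,  y_2 = 487·36+36·487 = 35064
k=3:  x_3 = 487·474337+183·36·35064 = 462003751,  y_3 = 487·35064+36·474337 = 34152300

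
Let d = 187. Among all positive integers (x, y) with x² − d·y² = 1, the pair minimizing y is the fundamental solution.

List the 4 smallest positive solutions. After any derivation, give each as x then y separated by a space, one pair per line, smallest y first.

1682 123
5658247 413772
19034341226 1391928885
64031518226017 4682448355368

√187 → a₀=13, period (1,2,13,2,1,26); ℓ=6 even so k=5
i=0: a=13 ⇒ p=13, q=1
…
i=2: a=2 ⇒ p=41, q=3
i=3: a=13 ⇒ p=547, q=40
i=4: a=2 ⇒ p=1135, q=83
i=5: a=1 ⇒ p=1682, q=123
(x₁, y₁) = (1682, 123);  1682² − 187·123² = 1 ✓
n=2: (1682,123)∘(1682,123) = (1682·1682+187·123·123, 1682·123+123·1682) = (5658247,413772)
n=3: (5658247,413772)∘(1682,123) = (1682·5658247+187·123·413772, 1682·413772+123·5658247) = (19034341226,1391928885)
n=4: (19034341226,1391928885)∘(1682,123) = (1682·19034341226+187·123·1391928885, 1682·1391928885+123·19034341226) = (64031518226017,4682448355368)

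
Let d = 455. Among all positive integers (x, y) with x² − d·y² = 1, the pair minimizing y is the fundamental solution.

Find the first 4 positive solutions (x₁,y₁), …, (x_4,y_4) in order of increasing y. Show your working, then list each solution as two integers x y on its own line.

64 3
8191 384
1048384 49149
134184961 6290688

d=455: √d = [21; 3,42] (ℓ=2, even), read p_1/q_1
k=0  a_k=21  p_k/q_k = 21/1
k=1  a_k=3  p_k/q_k = 64/3
fundamental: x₁=64, y₁=3  (since 4096 − 455·9 = 1)
(x_2, y_2) = (64·64 + 455·3·3, 64·3 + 3·64) = (8191, 384)
(x_3, y_3) = (64·8191 + 455·3·384, 64·384 + 3·8191) = (1048384, 49149)
(x_4, y_4) = (64·1048384 + 455·3·49149, 64·49149 + 3·1048384) = (134184961, 6290688)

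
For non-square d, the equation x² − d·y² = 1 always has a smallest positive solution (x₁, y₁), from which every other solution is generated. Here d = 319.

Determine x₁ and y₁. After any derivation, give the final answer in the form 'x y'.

12901780 722361

√319 → a₀=17, period (1,6,5,1,4,…,6,1,34); ℓ=14 even so k=13
k=0  a_k=17  p_k/q_k = 17/1
…
k=3  a_k=5  p_k/q_k = 643/36
k=4  a_k=1  p_k/q_k = 768/43
…
k=7  a_k=1  p_k/q_k = 15628/875
…
k=12  a_k=6  p_k/q_k = 11102899/621643
k=13  a_k=1  p_k/q_k = 12901780/722361
(x₁, y₁) = (12901780, 722361);  12901780² − 319·722361² = 1 ✓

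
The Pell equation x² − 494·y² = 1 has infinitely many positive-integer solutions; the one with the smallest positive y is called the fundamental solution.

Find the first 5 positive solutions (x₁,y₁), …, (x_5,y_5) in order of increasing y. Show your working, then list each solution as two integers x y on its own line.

73035 3286
10668222449 479986020
1558307253052395 70111557938114
227621940442695115201 10241195267540325960
33248736838906168224357675 1495931392659503855039086

d=494: √d = [22; 4,2,2,1,2,1,2,2,4,44] (ℓ=10, even), read p_9/q_9
k=0  a_k=22  p_k/q_k = 22/1
k=1  a_k=4  p_k/q_k = 89/4
k=2  a_k=2  p_k/q_k = 200/9
k=3  a_k=2  p_k/q_k = 489/22
k=4  a_k=1  p_k/q_k = 689/31
k=5  a_k=2  p_k/q_k = 1867/84
k=6  a_k=1  p_k/q_k = 2556/115
k=7  a_k=2  p_k/q_k = 6979/314
k=8  a_k=2  p_k/q_k = 16514/743
k=9  a_k=4  p_k/q_k = 73035/3286
(x₁, y₁) = (73035, 3286);  73035² − 494·3286² = 1 ✓
(x_2, y_2) = (73035·73035 + 494·3286·3286, 73035·3286 + 3286·73035) = (10668222449, 479986020)
(x_3, y_3) = (73035·10668222449 + 494·3286·479986020, 73035·479986020 + 3286·10668222449) = (1558307253052395, 70111557938114)
(x_4, y_4) = (73035·1558307253052395 + 494·3286·70111557938114, 73035·70111557938114 + 3286·1558307253052395) = (227621940442695115201, 10241195267540325960)
(x_5, y_5) = (73035·227621940442695115201 + 494·3286·10241195267540325960, 73035·10241195267540325960 + 3286·227621940442695115201) = (33248736838906168224357675, 1495931392659503855039086)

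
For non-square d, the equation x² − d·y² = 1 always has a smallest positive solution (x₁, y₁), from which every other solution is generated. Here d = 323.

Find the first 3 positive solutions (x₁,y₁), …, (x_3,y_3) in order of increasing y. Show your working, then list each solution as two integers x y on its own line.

18 1
647 36
23274 1295

d=323: √d = [17; 1,34] (ℓ=2, even), read p_1/q_1
k=0  a_k=17  p_k/q_k = 17/1
k=1  a_k=1  p_k/q_k = 18/1
fundamental: x₁=18, y₁=1  (since 324 − 323·1 = 1)
n=2: (18,1)∘(18,1) = (18·18+323·1·1, 18·1+1·18) = (647,36)
n=3: (647,36)∘(18,1) = (18·647+323·1·36, 18·36+1·647) = (23274,1295)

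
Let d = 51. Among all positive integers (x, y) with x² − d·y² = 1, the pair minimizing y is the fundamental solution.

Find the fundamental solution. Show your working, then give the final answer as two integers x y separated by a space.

√51 → a₀=7, period (7,14); ℓ=2 even so k=1
step 0: (7, 1)  from 7·(1,0) + (0,1)
step 1: (50, 7)  from 7·(7,1) + (1,0)
fundamental: x₁=50, y₁=7  (since 2500 − 51·49 = 1)

50 7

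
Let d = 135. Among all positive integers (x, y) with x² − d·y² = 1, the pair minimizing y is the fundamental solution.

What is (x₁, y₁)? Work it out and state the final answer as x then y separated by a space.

244 21

d=135: √d = [11; 1,1,1,1,1,1,1,22] (ℓ=8, even), read p_7/q_7
a_0=11:  p_0=11·1+0=11,  q_0=11·0+1=1
…
a_2=1:  p_2=1·12+11=23,  q_2=1·1+1=2
…
a_4=1:  p_4=1·35+23=58,  q_4=1·3+2=5
a_5=1:  p_5=1·58+35=93,  q_5=1·5+3=8
a_6=1:  p_6=1·93+58=151,  q_6=1·8+5=13
a_7=1:  p_7=1·151+93=244,  q_7=1·13+8=21
(x₁, y₁) = (244, 21);  244² − 135·21² = 1 ✓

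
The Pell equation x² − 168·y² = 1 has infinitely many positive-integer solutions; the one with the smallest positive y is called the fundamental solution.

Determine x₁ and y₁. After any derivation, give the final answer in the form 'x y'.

13 1

d=168: √d = [12; 1,24] (ℓ=2, even), read p_1/q_1
i=0: a=12 ⇒ p=12, q=1
i=1: a=1 ⇒ p=13, q=1
(x₁, y₁) = (13, 1);  13² − 168·1² = 1 ✓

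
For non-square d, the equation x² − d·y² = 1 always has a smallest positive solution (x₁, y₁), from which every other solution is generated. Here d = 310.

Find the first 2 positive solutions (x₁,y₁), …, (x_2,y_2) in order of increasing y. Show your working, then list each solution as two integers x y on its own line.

[17; 1,1,1,1,5,…,1,1,34] for √310; ℓ=16 ⇒ convergent index 15
k=0  a_k=17  p_k/q_k = 17/1
…
k=5  a_k=5  p_k/q_k = 493/28
k=6  a_k=3  p_k/q_k = 1567/89
…
k=9  a_k=1  p_k/q_k = 7747/440
k=10  a_k=3  p_k/q_k = 28928/1643
…
k=12  a_k=1  p_k/q_k = 181315/10298
…
k=14  a_k=1  p_k/q_k = 515017/29251
k=15  a_k=1  p_k/q_k = 848719/48204
→ (848719, 48204).  Check: 848719²=720323940961, 310·48204²=720323940960, difference 1.
(x_2, y_2) = (848719·848719 + 310·48204·48204, 848719·48204 + 48204·848719) = (1440647881921, 81823301352)

848719 48204
1440647881921 81823301352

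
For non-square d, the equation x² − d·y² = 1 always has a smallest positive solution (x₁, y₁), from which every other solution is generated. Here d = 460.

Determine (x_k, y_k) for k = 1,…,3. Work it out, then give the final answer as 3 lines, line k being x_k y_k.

2535751 118230
12860066268001 599603681460
65219851798297071751 3040891269731634690

√460 → a₀=21, period (2,4,3,1,2,10,2,1,3,4,2,42); ℓ=12 even so k=11
a_0=21:  p_0=21·1+0=21,  q_0=21·0+1=1
…
a_2=4:  p_2=4·43+21=193,  q_2=4·2+1=9
a_3=3:  p_3=3·193+43=622,  q_3=3·9+2=29
a_4=1:  p_4=1·622+193=815,  q_4=1·29+9=38
a_5=2:  p_5=2·815+622=2252,  q_5=2·38+29=105
a_6=10:  p_6=10·2252+815=23335,  q_6=10·105+38=1088
a_7=2:  p_7=2·23335+2252=48922,  q_7=2·1088+105=2281
…
a_9=3:  p_9=3·72257+48922=265693,  q_9=3·3369+2281=12388
a_10=4:  p_10=4·265693+72257=1135029,  q_10=4·12388+3369=52921
a_11=2:  p_11=2·1135029+265693=2535751,  q_11=2·52921+12388=118230
fundamental: x₁=2535751, y₁=118230  (since 6430033134001 − 460·13978332900 = 1)
n=2: (2535751,118230)∘(2535751,118230) = (2535751·2535751+460·118230·118230, 2535751·118230+118230·2535751) = (12860066268001,599603681460)
n=3: (12860066268001,599603681460)∘(2535751,118230) = (2535751·12860066268001+460·118230·599603681460, 2535751·599603681460+118230·12860066268001) = (65219851798297071751,3040891269731634690)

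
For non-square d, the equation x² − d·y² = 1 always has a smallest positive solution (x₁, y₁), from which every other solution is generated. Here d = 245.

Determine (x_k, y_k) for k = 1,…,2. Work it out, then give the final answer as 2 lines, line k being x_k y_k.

51841 3312
5374978561 343394784

√245 → a₀=15, period (1,1,1,7,6,7,1,1,1,30); ℓ=10 even so k=9
step 0: (15, 1)  from 15·(1,0) + (0,1)
step 1: (16, 1)  from 1·(15,1) + (1,0)
…
step 3: (47, 3)  from 1·(31,2) + (16,1)
step 4: (360, 23)  from 7·(47,3) + (31,2)
step 5: (2207, 141)  from 6·(360,23) + (47,3)
step 6: (15809, 1010)  from 7·(2207,141) + (360,23)
step 7: (18016, 1151)  from 1·(15809,1010) + (2207,141)
step 8: (33825, 2161)  from 1·(18016,1151) + (15809,1010)
step 9: (51841, 3312)  from 1·(33825,2161) + (18016,1151)
fundamental: x₁=51841, y₁=3312  (since 2687489281 − 245·10969344 = 1)
(51841+3312√245)^2 = 5374978561 + 343394784√245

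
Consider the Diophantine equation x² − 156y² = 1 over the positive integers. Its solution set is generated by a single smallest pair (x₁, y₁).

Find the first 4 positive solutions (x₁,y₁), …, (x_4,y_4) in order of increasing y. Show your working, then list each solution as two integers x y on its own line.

[12; 2,24] for √156; ℓ=2 ⇒ convergent index 1
i=0: a=12 ⇒ p=12, q=1
i=1: a=2 ⇒ p=25, q=2
fundamental: x₁=25, y₁=2  (since 625 − 156·4 = 1)
(25+2√156)^2 = 1249 + 100√156
(25+2√156)^3 = 62425 + 4998√156
(25+2√156)^4 = 3120001 + 249800√156

25 2
1249 100
62425 4998
3120001 249800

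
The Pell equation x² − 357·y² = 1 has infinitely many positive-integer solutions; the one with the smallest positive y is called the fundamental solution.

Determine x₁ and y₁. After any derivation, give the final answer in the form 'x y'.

3401 180

[18; 1,8,2,8,1,36] for √357; ℓ=6 ⇒ convergent index 5
step 0: (18, 1)  from 18·(1,0) + (0,1)
step 1: (19, 1)  from 1·(18,1) + (1,0)
step 2: (170, 9)  from 8·(19,1) + (18,1)
…
step 4: (3042, 161)  from 8·(359,19) + (170,9)
step 5: (3401, 180)  from 1·(3042,161) + (359,19)
(x₁, y₁) = (3401, 180);  3401² − 357·180² = 1 ✓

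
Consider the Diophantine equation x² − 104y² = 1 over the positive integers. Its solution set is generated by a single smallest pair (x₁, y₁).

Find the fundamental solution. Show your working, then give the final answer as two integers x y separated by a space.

51 5

d=104: √d = [10; 5,20] (ℓ=2, even), read p_1/q_1
step 0: (10, 1)  from 10·(1,0) + (0,1)
step 1: (51, 5)  from 5·(10,1) + (1,0)
(x₁, y₁) = (51, 5);  51² − 104·5² = 1 ✓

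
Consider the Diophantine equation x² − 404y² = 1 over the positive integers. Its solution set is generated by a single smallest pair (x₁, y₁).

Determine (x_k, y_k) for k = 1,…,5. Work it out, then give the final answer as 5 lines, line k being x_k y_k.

201 10
80801 4020
32481801 1616030
13057603201 649640040
5249124005001 261153680050

√404 = [20; 10,40, …], period ℓ=2 (even) → k=1
k=0  a_k=20  p_k/q_k = 20/1
k=1  a_k=10  p_k/q_k = 201/10
fundamental: x₁=201, y₁=10  (since 40401 − 404·100 = 1)
(201+10√404)^2 = 80801 + 4020√404
(201+10√404)^3 = 32481801 + 1616030√404
(201+10√404)^4 = 13057603201 + 649640040√404
(201+10√404)^5 = 5249124005001 + 261153680050√404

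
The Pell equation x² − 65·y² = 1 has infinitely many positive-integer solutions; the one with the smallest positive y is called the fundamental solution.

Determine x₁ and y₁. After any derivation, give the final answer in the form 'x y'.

√65 → a₀=8, period (16); ℓ=1 odd so k=1
step 0: (8, 1)  from 8·(1,0) + (0,1)
step 1: (129, 16)  from 16·(8,1) + (1,0)
fundamental: x₁=129, y₁=16  (since 16641 − 65·256 = 1)

129 16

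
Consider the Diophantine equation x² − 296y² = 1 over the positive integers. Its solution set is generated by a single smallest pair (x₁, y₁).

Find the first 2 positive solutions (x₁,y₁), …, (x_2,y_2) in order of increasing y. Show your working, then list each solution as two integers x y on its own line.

√296 → a₀=17, period (4,1,7,1,4,34); ℓ=6 even so k=5
a_0=17:  p_0=17·1+0=17,  q_0=17·0+1=1
…
a_2=1:  p_2=1·69+17=86,  q_2=1·4+1=5
a_3=7:  p_3=7·86+69=671,  q_3=7·5+4=39
a_4=1:  p_4=1·671+86=757,  q_4=1·39+5=44
a_5=4:  p_5=4·757+671=3699,  q_5=4·44+39=215
(x₁, y₁) = (3699, 215);  3699² − 296·215² = 1 ✓
n=2: (3699,215)∘(3699,215) = (3699·3699+296·215·215, 3699·215+215·3699) = (27365201,1590570)

3699 215
27365201 1590570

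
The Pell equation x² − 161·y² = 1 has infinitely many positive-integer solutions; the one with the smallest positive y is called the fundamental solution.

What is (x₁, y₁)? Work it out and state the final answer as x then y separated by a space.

√161 = [12; 1,2,4,1,2,1,4,2,1,24, …], period ℓ=10 (even) → k=9
step 0: (12, 1)  from 12·(1,0) + (0,1)
…
step 4: (203, 16)  from 1·(165,13) + (38,3)
…
step 7: (3667, 289)  from 4·(774,61) + (571,45)
step 8: (8108, 639)  from 2·(3667,289) + (774,61)
step 9: (11775, 928)  from 1·(8108,639) + (3667,289)
→ (11775, 928).  Check: 11775²=138650625, 161·928²=138650624, difference 1.

11775 928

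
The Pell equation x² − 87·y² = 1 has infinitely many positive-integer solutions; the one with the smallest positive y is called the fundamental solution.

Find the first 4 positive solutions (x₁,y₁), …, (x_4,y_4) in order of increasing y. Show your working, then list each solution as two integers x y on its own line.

28 3
1567 168
87724 9405
4910977 526512

[9; 3,18] for √87; ℓ=2 ⇒ convergent index 1
a_0=9:  p_0=9·1+0=9,  q_0=9·0+1=1
a_1=3:  p_1=3·9+1=28,  q_1=3·1+0=3
fundamental: x₁=28, y₁=3  (since 784 − 87·9 = 1)
(x_2, y_2) = (28·28 + 87·3·3, 28·3 + 3·28) = (1567, 168)
(x_3, y_3) = (28·1567 + 87·3·168, 28·168 + 3·1567) = (87724, 9405)
(x_4, y_4) = (28·87724 + 87·3·9405, 28·9405 + 3·87724) = (4910977, 526512)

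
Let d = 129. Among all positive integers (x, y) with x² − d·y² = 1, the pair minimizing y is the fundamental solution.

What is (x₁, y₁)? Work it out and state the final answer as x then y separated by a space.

[11; 2,1,3,1,6,1,3,1,2,22] for √129; ℓ=10 ⇒ convergent index 9
k=0  a_k=11  p_k/q_k = 11/1
k=1  a_k=2  p_k/q_k = 23/2
…
k=3  a_k=3  p_k/q_k = 125/11
…
k=8  a_k=1  p_k/q_k = 6031/531
k=9  a_k=2  p_k/q_k = 16855/1484
fundamental: x₁=16855, y₁=1484  (since 284091025 − 129·2202256 = 1)

16855 1484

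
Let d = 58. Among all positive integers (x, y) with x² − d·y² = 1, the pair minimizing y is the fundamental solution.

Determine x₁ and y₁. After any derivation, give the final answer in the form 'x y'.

19603 2574

[7; 1,1,1,1,1,1,14] for √58; ℓ=7 ⇒ convergent index 13
i=0: a=7 ⇒ p=7, q=1
i=1: a=1 ⇒ p=8, q=1
…
i=4: a=1 ⇒ p=38, q=5
i=5: a=1 ⇒ p=61, q=8
i=6: a=1 ⇒ p=99, q=13
…
i=8: a=1 ⇒ p=1546, q=203
…
i=10: a=1 ⇒ p=4539, q=596
i=11: a=1 ⇒ p=7532, q=989
i=12: a=1 ⇒ p=12071, q=1585
i=13: a=1 ⇒ p=19603, q=2574
→ (19603, 2574).  Check: 19603²=384277609, 58·2574²=384277608, difference 1.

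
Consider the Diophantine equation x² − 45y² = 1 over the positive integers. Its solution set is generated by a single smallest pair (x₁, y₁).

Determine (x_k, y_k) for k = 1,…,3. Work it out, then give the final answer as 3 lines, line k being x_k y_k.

√45 → a₀=6, period (1,2,2,2,1,12); ℓ=6 even so k=5
a_0=6:  p_0=6·1+0=6,  q_0=6·0+1=1
a_1=1:  p_1=1·6+1=7,  q_1=1·1+0=1
a_2=2:  p_2=2·7+6=20,  q_2=2·1+1=3
a_3=2:  p_3=2·20+7=47,  q_3=2·3+1=7
a_4=2:  p_4=2·47+20=114,  q_4=2·7+3=17
a_5=1:  p_5=1·114+47=161,  q_5=1·17+7=24
fundamental: x₁=161, y₁=24  (since 25921 − 45·576 = 1)
(161+24√45)^2 = 51841 + 7728√45
(161+24√45)^3 = 16692641 + 2488392√45

161 24
51841 7728
16692641 2488392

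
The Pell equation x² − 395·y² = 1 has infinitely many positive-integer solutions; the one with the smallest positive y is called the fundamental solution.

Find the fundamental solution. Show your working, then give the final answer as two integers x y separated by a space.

d=395: √d = [19; 1,6,1,38] (ℓ=4, even), read p_3/q_3
a_0=19:  p_0=19·1+0=19,  q_0=19·0+1=1
a_1=1:  p_1=1·19+1=20,  q_1=1·1+0=1
a_2=6:  p_2=6·20+19=139,  q_2=6·1+1=7
a_3=1:  p_3=1·139+20=159,  q_3=1·7+1=8
(x₁, y₁) = (159, 8);  159² − 395·8² = 1 ✓

159 8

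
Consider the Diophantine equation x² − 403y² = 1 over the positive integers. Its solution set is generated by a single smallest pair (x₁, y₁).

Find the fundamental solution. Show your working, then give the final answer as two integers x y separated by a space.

d=403: √d = [20; 13,2,1,3,1,3,1,2,13,40] (ℓ=10, even), read p_9/q_9
a_0=20:  p_0=20·1+0=20,  q_0=20·0+1=1
…
a_4=3:  p_4=3·803+542=2951,  q_4=3·40+27=147
a_5=1:  p_5=1·2951+803=3754,  q_5=1·147+40=187
a_6=3:  p_6=3·3754+2951=14213,  q_6=3·187+147=708
…
a_8=2:  p_8=2·17967+14213=50147,  q_8=2·895+708=2498
a_9=13:  p_9=13·50147+17967=669878,  q_9=13·2498+895=33369
(x₁, y₁) = (669878, 33369);  669878² − 403·33369² = 1 ✓

669878 33369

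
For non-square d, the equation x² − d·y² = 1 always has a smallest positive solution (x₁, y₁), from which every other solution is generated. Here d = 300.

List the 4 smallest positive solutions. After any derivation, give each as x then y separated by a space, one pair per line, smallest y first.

√300 = [17; 3,8,3,34, …], period ℓ=4 (even) → k=3
a_0=17:  p_0=17·1+0=17,  q_0=17·0+1=1
a_1=3:  p_1=3·17+1=52,  q_1=3·1+0=3
a_2=8:  p_2=8·52+17=433,  q_2=8·3+1=25
a_3=3:  p_3=3·433+52=1351,  q_3=3·25+3=78
(x₁, y₁) = (1351, 78);  1351² − 300·78² = 1 ✓
k=2:  x_2 = 1351·1351+300·78·78 = 3650401,  y_2 = 1351·78+78·1351 = 210756
k=3:  x_3 = 1351·3650401+300·78·210756 = 9863382151,  y_3 = 1351·210756+78·3650401 = 569462634
k=4:  x_4 = 1351·9863382151+300·78·569462634 = 26650854921601,  y_4 = 1351·569462634+78·9863382151 = 1538687826312

1351 78
3650401 210756
9863382151 569462634
26650854921601 1538687826312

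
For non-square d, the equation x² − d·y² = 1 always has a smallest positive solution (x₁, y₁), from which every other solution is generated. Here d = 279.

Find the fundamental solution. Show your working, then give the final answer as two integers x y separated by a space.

[16; 1,2,2,1,2,2,1,32] for √279; ℓ=8 ⇒ convergent index 7
i=0: a=16 ⇒ p=16, q=1
i=1: a=1 ⇒ p=17, q=1
i=2: a=2 ⇒ p=50, q=3
i=3: a=2 ⇒ p=117, q=7
i=4: a=1 ⇒ p=167, q=10
i=5: a=2 ⇒ p=451, q=27
i=6: a=2 ⇒ p=1069, q=64
i=7: a=1 ⇒ p=1520, q=91
→ (1520, 91).  Check: 1520²=2310400, 279·91²=2310399, difference 1.

1520 91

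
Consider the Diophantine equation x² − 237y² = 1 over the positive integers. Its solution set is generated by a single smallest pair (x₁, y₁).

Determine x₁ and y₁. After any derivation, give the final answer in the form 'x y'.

228151 14820

√237 = [15; 2,1,1,7,10,7,1,1,2,30, …], period ℓ=10 (even) → k=9
i=0: a=15 ⇒ p=15, q=1
…
i=2: a=1 ⇒ p=46, q=3
i=3: a=1 ⇒ p=77, q=5
i=4: a=7 ⇒ p=585, q=38
i=5: a=10 ⇒ p=5927, q=385
…
i=7: a=1 ⇒ p=48001, q=3118
i=8: a=1 ⇒ p=90075, q=5851
i=9: a=2 ⇒ p=228151, q=14820
→ (228151, 14820).  Check: 228151²=52052878801, 237·14820²=52052878800, difference 1.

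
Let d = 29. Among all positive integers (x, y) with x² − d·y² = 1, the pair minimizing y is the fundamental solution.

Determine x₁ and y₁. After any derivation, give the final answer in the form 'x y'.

9801 1820

√29 → a₀=5, period (2,1,1,2,10); ℓ=5 odd so k=9
step 0: (5, 1)  from 5·(1,0) + (0,1)
…
step 3: (27, 5)  from 1·(16,3) + (11,2)
…
step 6: (1524, 283)  from 2·(727,135) + (70,13)
step 7: (2251, 418)  from 1·(1524,283) + (727,135)
step 8: (3775, 701)  from 1·(2251,418) + (1524,283)
step 9: (9801, 1820)  from 2·(3775,701) + (2251,418)
→ (9801, 1820).  Check: 9801²=96059601, 29·1820²=96059600, difference 1.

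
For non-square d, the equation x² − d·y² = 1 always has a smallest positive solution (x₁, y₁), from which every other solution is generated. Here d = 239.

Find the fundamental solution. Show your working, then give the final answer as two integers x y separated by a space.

6195120 400729

√239 = [15; 2,5,1,2,4,15,4,2,1,5,2,30, …], period ℓ=12 (even) → k=11
step 0: (15, 1)  from 15·(1,0) + (0,1)
…
step 5: (2489, 161)  from 4·(572,37) + (201,13)
…
step 9: (500258, 32359)  from 1·(346141,22390) + (154117,9969)
step 10: (2847431, 184185)  from 5·(500258,32359) + (346141,22390)
step 11: (6195120, 400729)  from 2·(2847431,184185) + (500258,32359)
→ (6195120, 400729).  Check: 6195120²=38379511814400, 239·400729²=38379511814399, difference 1.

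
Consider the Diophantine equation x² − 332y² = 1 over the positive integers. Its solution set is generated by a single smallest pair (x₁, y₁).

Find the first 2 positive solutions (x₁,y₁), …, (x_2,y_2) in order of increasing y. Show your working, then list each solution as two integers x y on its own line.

13447 738
361643617 19847772

√332 = [18; 4,1,1,8,1,1,4,36, …], period ℓ=8 (even) → k=7
step 0: (18, 1)  from 18·(1,0) + (0,1)
…
step 2: (91, 5)  from 1·(73,4) + (18,1)
…
step 5: (1567, 86)  from 1·(1403,77) + (164,9)
step 6: (2970, 163)  from 1·(1567,86) + (1403,77)
step 7: (13447, 738)  from 4·(2970,163) + (1567,86)
fundamental: x₁=13447, y₁=738  (since 180821809 − 332·544644 = 1)
(x_2, y_2) = (13447·13447 + 332·738·738, 13447·738 + 738·13447) = (361643617, 19847772)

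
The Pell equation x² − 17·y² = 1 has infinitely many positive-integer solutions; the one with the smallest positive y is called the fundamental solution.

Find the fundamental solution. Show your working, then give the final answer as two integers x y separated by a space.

√17 = [4; 8, …], period ℓ=1 (odd) → k=1
a_0=4:  p_0=4·1+0=4,  q_0=4·0+1=1
a_1=8:  p_1=8·4+1=33,  q_1=8·1+0=8
fundamental: x₁=33, y₁=8  (since 1089 − 17·64 = 1)

33 8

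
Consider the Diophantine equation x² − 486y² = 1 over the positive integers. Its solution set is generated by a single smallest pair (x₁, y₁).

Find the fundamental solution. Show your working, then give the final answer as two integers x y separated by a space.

√486 → a₀=22, period (22,44); ℓ=2 even so k=1
a_0=22:  p_0=22·1+0=22,  q_0=22·0+1=1
a_1=22:  p_1=22·22+1=485,  q_1=22·1+0=22
(x₁, y₁) = (485, 22);  485² − 486·22² = 1 ✓

485 22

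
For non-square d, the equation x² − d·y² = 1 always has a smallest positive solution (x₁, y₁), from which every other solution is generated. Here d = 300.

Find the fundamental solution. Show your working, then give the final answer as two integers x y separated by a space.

1351 78

√300 = [17; 3,8,3,34, …], period ℓ=4 (even) → k=3
i=0: a=17 ⇒ p=17, q=1
…
i=2: a=8 ⇒ p=433, q=25
i=3: a=3 ⇒ p=1351, q=78
(x₁, y₁) = (1351, 78);  1351² − 300·78² = 1 ✓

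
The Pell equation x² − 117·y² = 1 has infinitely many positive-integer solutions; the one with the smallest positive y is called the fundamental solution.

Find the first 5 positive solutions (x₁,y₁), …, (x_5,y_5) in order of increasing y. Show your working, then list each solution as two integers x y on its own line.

649 60
842401 77880
1093435849 101088180
1419278889601 131212379760
1842222905266249 170313567840300

√117 = [10; 1,4,2,4,1,20, …], period ℓ=6 (even) → k=5
a_0=10:  p_0=10·1+0=10,  q_0=10·0+1=1
…
a_2=4:  p_2=4·11+10=54,  q_2=4·1+1=5
a_3=2:  p_3=2·54+11=119,  q_3=2·5+1=11
a_4=4:  p_4=4·119+54=530,  q_4=4·11+5=49
a_5=1:  p_5=1·530+119=649,  q_5=1·49+11=60
→ (649, 60).  Check: 649²=421201, 117·60²=421200, difference 1.
n=2: (649,60)∘(649,60) = (649·649+117·60·60, 649·60+60·649) = (842401,77880)
n=3: (842401,77880)∘(649,60) = (649·842401+117·60·77880, 649·77880+60·842401) = (1093435849,101088180)
n=4: (1093435849,101088180)∘(649,60) = (649·1093435849+117·60·101088180, 649·101088180+60·1093435849) = (1419278889601,131212379760)
n=5: (1419278889601,131212379760)∘(649,60) = (649·1419278889601+117·60·131212379760, 649·131212379760+60·1419278889601) = (1842222905266249,170313567840300)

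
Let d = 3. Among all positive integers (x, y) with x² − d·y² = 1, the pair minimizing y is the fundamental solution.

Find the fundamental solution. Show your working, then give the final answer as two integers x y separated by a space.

2 1

d=3: √d = [1; 1,2] (ℓ=2, even), read p_1/q_1
k=0  a_k=1  p_k/q_k = 1/1
k=1  a_k=1  p_k/q_k = 2/1
fundamental: x₁=2, y₁=1  (since 4 − 3·1 = 1)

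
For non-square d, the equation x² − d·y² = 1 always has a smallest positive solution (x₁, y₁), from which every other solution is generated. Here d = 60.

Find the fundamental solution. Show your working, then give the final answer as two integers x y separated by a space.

31 4

[7; 1,2,1,14] for √60; ℓ=4 ⇒ convergent index 3
step 0: (7, 1)  from 7·(1,0) + (0,1)
step 1: (8, 1)  from 1·(7,1) + (1,0)
step 2: (23, 3)  from 2·(8,1) + (7,1)
step 3: (31, 4)  from 1·(23,3) + (8,1)
(x₁, y₁) = (31, 4);  31² − 60·4² = 1 ✓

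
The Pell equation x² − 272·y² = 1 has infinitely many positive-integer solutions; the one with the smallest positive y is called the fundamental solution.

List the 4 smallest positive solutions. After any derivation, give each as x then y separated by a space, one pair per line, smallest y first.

33 2
2177 132
143649 8710
9478657 574728

√272 = [16; 2,32, …], period ℓ=2 (even) → k=1
i=0: a=16 ⇒ p=16, q=1
i=1: a=2 ⇒ p=33, q=2
→ (33, 2).  Check: 33²=1089, 272·2²=1088, difference 1.
(x_2, y_2) = (33·33 + 272·2·2, 33·2 + 2·33) = (2177, 132)
(x_3, y_3) = (33·2177 + 272·2·132, 33·132 + 2·2177) = (143649, 8710)
(x_4, y_4) = (33·143649 + 272·2·8710, 33·8710 + 2·143649) = (9478657, 574728)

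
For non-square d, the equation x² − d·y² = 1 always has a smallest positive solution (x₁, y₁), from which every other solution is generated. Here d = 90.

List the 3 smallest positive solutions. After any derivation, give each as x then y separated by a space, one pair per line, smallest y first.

d=90: √d = [9; 2,18] (ℓ=2, even), read p_1/q_1
step 0: (9, 1)  from 9·(1,0) + (0,1)
step 1: (19, 2)  from 2·(9,1) + (1,0)
→ (19, 2).  Check: 19²=361, 90·2²=360, difference 1.
(19+2√90)^2 = 721 + 76√90
(19+2√90)^3 = 27379 + 2886√90

19 2
721 76
27379 2886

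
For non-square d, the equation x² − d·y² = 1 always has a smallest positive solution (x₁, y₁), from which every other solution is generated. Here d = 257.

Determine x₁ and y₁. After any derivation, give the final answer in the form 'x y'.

513 32

√257 = [16; 32, …], period ℓ=1 (odd) → k=1
a_0=16:  p_0=16·1+0=16,  q_0=16·0+1=1
a_1=32:  p_1=32·16+1=513,  q_1=32·1+0=32
fundamental: x₁=513, y₁=32  (since 263169 − 257·1024 = 1)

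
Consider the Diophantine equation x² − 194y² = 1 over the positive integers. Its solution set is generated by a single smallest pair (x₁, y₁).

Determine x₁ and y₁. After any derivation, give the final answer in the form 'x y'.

d=194: √d = [13; 1,12,1,26] (ℓ=4, even), read p_3/q_3
a_0=13:  p_0=13·1+0=13,  q_0=13·0+1=1
…
a_2=12:  p_2=12·14+13=181,  q_2=12·1+1=13
a_3=1:  p_3=1·181+14=195,  q_3=1·13+1=14
fundamental: x₁=195, y₁=14  (since 38025 − 194·196 = 1)

195 14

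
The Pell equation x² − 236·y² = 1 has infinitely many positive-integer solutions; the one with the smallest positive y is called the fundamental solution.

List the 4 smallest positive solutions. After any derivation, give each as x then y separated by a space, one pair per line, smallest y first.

√236 → a₀=15, period (2,1,3,5,1,6,1,5,3,1,2,30); ℓ=12 even so k=11
k=0  a_k=15  p_k/q_k = 15/1
k=1  a_k=2  p_k/q_k = 31/2
k=2  a_k=1  p_k/q_k = 46/3
k=3  a_k=3  p_k/q_k = 169/11
k=4  a_k=5  p_k/q_k = 891/58
k=5  a_k=1  p_k/q_k = 1060/69
…
k=7  a_k=1  p_k/q_k = 8311/541
k=8  a_k=5  p_k/q_k = 48806/3177
…
k=10  a_k=1  p_k/q_k = 203535/13249
k=11  a_k=2  p_k/q_k = 561799/36570
→ (561799, 36570).  Check: 561799²=315618116401, 236·36570²=315618116400, difference 1.
(561799+36570√236)^2 = 631236232801 + 41089978860√236
(561799+36570√236)^3 = 709255768702176199 + 46168618067101710√236
(561799+36570√236)^4 = 796918363201596536611201 + 51874966922918257173720√236

561799 36570
631236232801 41089978860
709255768702176199 46168618067101710
796918363201596536611201 51874966922918257173720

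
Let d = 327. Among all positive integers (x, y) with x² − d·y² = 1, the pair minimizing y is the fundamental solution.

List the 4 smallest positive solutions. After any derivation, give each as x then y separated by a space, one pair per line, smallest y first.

[18; 12,36] for √327; ℓ=2 ⇒ convergent index 1
i=0: a=18 ⇒ p=18, q=1
i=1: a=12 ⇒ p=217, q=12
(x₁, y₁) = (217, 12);  217² − 327·12² = 1 ✓
n=2: (217,12)∘(217,12) = (217·217+327·12·12, 217·12+12·217) = (94177,5208)
n=3: (94177,5208)∘(217,12) = (217·94177+327·12·5208, 217·5208+12·94177) = (40872601,2260260)
n=4: (40872601,2260260)∘(217,12) = (217·40872601+327·12·2260260, 217·2260260+12·40872601) = (17738614657,980947632)

217 12
94177 5208
40872601 2260260
17738614657 980947632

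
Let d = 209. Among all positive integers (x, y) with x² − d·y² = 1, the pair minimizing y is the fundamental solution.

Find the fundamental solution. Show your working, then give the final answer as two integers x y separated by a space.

46551 3220

[14; 2,5,3,2,3,5,2,28] for √209; ℓ=8 ⇒ convergent index 7
step 0: (14, 1)  from 14·(1,0) + (0,1)
…
step 4: (1171, 81)  from 2·(506,35) + (159,11)
step 5: (4019, 278)  from 3·(1171,81) + (506,35)
step 6: (21266, 1471)  from 5·(4019,278) + (1171,81)
step 7: (46551, 3220)  from 2·(21266,1471) + (4019,278)
(x₁, y₁) = (46551, 3220);  46551² − 209·3220² = 1 ✓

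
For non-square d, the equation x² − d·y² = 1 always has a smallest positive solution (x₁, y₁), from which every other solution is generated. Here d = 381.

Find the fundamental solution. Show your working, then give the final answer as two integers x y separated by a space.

d=381: √d = [19; 1,1,12,1,1,38] (ℓ=6, even), read p_5/q_5
a_0=19:  p_0=19·1+0=19,  q_0=19·0+1=1
a_1=1:  p_1=1·19+1=20,  q_1=1·1+0=1
…
a_4=1:  p_4=1·488+39=527,  q_4=1·25+2=27
a_5=1:  p_5=1·527+488=1015,  q_5=1·27+25=52
→ (1015, 52).  Check: 1015²=1030225, 381·52²=1030224, difference 1.

1015 52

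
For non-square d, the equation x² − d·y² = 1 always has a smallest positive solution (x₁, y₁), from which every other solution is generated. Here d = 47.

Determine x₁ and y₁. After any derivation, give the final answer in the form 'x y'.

√47 = [6; 1,5,1,12, …], period ℓ=4 (even) → k=3
i=0: a=6 ⇒ p=6, q=1
…
i=2: a=5 ⇒ p=41, q=6
i=3: a=1 ⇒ p=48, q=7
fundamental: x₁=48, y₁=7  (since 2304 − 47·49 = 1)

48 7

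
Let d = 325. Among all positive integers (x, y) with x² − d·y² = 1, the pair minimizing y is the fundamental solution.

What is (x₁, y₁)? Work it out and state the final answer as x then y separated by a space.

649 36

√325 → a₀=18, period (36); ℓ=1 odd so k=1
k=0  a_k=18  p_k/q_k = 18/1
k=1  a_k=36  p_k/q_k = 649/36
→ (649, 36).  Check: 649²=421201, 325·36²=421200, difference 1.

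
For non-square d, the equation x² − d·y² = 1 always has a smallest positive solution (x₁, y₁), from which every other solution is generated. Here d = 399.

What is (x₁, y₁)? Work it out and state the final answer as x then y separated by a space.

d=399: √d = [19; 1,38] (ℓ=2, even), read p_1/q_1
i=0: a=19 ⇒ p=19, q=1
i=1: a=1 ⇒ p=20, q=1
fundamental: x₁=20, y₁=1  (since 400 − 399·1 = 1)

20 1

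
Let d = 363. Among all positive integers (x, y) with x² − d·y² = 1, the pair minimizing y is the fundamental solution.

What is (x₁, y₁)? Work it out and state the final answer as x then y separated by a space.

√363 = [19; 19,38, …], period ℓ=2 (even) → k=1
a_0=19:  p_0=19·1+0=19,  q_0=19·0+1=1
a_1=19:  p_1=19·19+1=362,  q_1=19·1+0=19
fundamental: x₁=362, y₁=19  (since 131044 − 363·361 = 1)

362 19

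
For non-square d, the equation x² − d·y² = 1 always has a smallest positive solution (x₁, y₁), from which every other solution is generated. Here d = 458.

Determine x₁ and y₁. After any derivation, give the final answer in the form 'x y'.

√458 → a₀=21, period (2,2,42); ℓ=3 odd so k=5
i=0: a=21 ⇒ p=21, q=1
…
i=2: a=2 ⇒ p=107, q=5
…
i=4: a=2 ⇒ p=9181, q=429
i=5: a=2 ⇒ p=22899, q=1070
fundamental: x₁=22899, y₁=1070  (since 524364201 − 458·1144900 = 1)

22899 1070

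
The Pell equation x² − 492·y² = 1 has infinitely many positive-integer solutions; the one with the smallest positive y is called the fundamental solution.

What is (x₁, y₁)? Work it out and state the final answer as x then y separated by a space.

29767 1342

√492 = [22; 5,1,1,10,1,1,5,44, …], period ℓ=8 (even) → k=7
step 0: (22, 1)  from 22·(1,0) + (0,1)
…
step 6: (5390, 243)  from 1·(2817,127) + (2573,116)
step 7: (29767, 1342)  from 5·(5390,243) + (2817,127)
→ (29767, 1342).  Check: 29767²=886074289, 492·1342²=886074288, difference 1.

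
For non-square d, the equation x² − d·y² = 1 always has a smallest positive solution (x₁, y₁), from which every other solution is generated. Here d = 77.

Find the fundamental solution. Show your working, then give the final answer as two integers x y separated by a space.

√77 → a₀=8, period (1,3,2,3,1,16); ℓ=6 even so k=5
k=0  a_k=8  p_k/q_k = 8/1
…
k=3  a_k=2  p_k/q_k = 79/9
k=4  a_k=3  p_k/q_k = 272/31
k=5  a_k=1  p_k/q_k = 351/40
(x₁, y₁) = (351, 40);  351² − 77·40² = 1 ✓

351 40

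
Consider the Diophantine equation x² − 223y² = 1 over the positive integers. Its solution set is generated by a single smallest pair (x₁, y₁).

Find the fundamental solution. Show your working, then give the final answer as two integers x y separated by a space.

√223 = [14; 1,13,1,28, …], period ℓ=4 (even) → k=3
k=0  a_k=14  p_k/q_k = 14/1
…
k=2  a_k=13  p_k/q_k = 209/14
k=3  a_k=1  p_k/q_k = 224/15
fundamental: x₁=224, y₁=15  (since 50176 − 223·225 = 1)

224 15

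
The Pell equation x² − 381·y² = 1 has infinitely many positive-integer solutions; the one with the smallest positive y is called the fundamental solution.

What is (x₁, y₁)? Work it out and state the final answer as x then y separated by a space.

√381 = [19; 1,1,12,1,1,38, …], period ℓ=6 (even) → k=5
a_0=19:  p_0=19·1+0=19,  q_0=19·0+1=1
…
a_2=1:  p_2=1·20+19=39,  q_2=1·1+1=2
…
a_4=1:  p_4=1·488+39=527,  q_4=1·25+2=27
a_5=1:  p_5=1·527+488=1015,  q_5=1·27+25=52
(x₁, y₁) = (1015, 52);  1015² − 381·52² = 1 ✓

1015 52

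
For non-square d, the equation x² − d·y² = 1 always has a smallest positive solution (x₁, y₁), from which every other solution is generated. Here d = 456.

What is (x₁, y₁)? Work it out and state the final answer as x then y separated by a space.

√456 → a₀=21, period (2,1,4,1,2,42); ℓ=6 even so k=5
step 0: (21, 1)  from 21·(1,0) + (0,1)
step 1: (43, 2)  from 2·(21,1) + (1,0)
step 2: (64, 3)  from 1·(43,2) + (21,1)
step 3: (299, 14)  from 4·(64,3) + (43,2)
step 4: (363, 17)  from 1·(299,14) + (64,3)
step 5: (1025, 48)  from 2·(363,17) + (299,14)
fundamental: x₁=1025, y₁=48  (since 1050625 − 456·2304 = 1)

1025 48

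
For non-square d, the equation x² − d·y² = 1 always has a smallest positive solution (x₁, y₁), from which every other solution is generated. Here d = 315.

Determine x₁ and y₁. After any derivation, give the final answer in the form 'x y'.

√315 → a₀=17, period (1,2,1,34); ℓ=4 even so k=3
k=0  a_k=17  p_k/q_k = 17/1
…
k=2  a_k=2  p_k/q_k = 53/3
k=3  a_k=1  p_k/q_k = 71/4
fundamental: x₁=71, y₁=4  (since 5041 − 315·16 = 1)

71 4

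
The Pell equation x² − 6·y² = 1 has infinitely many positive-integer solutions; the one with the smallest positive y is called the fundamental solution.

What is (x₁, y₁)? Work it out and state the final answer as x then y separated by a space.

√6 → a₀=2, period (2,4); ℓ=2 even so k=1
a_0=2:  p_0=2·1+0=2,  q_0=2·0+1=1
a_1=2:  p_1=2·2+1=5,  q_1=2·1+0=2
(x₁, y₁) = (5, 2);  5² − 6·2² = 1 ✓

5 2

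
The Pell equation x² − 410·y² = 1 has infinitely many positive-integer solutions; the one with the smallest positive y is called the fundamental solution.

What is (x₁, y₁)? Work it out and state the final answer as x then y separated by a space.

d=410: √d = [20; 4,40] (ℓ=2, even), read p_1/q_1
a_0=20:  p_0=20·1+0=20,  q_0=20·0+1=1
a_1=4:  p_1=4·20+1=81,  q_1=4·1+0=4
fundamental: x₁=81, y₁=4  (since 6561 − 410·16 = 1)

81 4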